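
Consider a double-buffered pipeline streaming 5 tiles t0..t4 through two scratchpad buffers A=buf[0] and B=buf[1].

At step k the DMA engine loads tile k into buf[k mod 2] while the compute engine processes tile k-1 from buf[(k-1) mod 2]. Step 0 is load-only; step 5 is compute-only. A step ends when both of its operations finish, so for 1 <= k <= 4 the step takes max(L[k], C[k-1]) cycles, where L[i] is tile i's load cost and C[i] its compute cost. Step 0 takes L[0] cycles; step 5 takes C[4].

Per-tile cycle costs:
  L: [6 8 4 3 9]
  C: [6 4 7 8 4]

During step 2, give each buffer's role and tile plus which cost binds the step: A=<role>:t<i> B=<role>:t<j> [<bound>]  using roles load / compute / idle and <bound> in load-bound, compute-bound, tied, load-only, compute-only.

step 0: L[0]=6 → dur=6, Σ=6 | A=load:t0 B=idle [load-only]
step 1: L[1]=8 C[0]=6 → dur=8, Σ=14 | A=compute:t0 B=load:t1 [load-bound]
step 2: L[2]=4 C[1]=4 → dur=4, Σ=18 | A=load:t2 B=compute:t1 [tied]
step 3: L[3]=3 C[2]=7 → dur=7, Σ=25 | A=compute:t2 B=load:t3 [compute-bound]
step 4: L[4]=9 C[3]=8 → dur=9, Σ=34 | A=load:t4 B=compute:t3 [load-bound]
step 5: C[4]=4 → dur=4, Σ=38 | A=compute:t4 B=idle [compute-only]

step 2: A=load:t2 B=compute:t1 [tied]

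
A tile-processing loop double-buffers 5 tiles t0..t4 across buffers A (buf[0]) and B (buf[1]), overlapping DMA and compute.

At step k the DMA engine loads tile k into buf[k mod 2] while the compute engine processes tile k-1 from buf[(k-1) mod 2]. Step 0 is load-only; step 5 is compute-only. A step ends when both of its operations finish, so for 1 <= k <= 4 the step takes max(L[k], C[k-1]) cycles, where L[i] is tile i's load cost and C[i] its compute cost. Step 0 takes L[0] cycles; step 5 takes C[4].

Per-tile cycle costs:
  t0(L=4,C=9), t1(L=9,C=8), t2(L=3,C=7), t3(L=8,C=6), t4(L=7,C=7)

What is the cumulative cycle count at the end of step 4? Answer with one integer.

end_cycle[4] = 36

step 0: L[0]=4 → dur=4, Σ=4 | A=load:t0 B=idle [load-only]
step 1: L[1]=9 C[0]=9 → dur=9, Σ=13 | A=compute:t0 B=load:t1 [tied]
step 2: L[2]=3 C[1]=8 → dur=8, Σ=21 | A=load:t2 B=compute:t1 [compute-bound]
step 3: L[3]=8 C[2]=7 → dur=8, Σ=29 | A=compute:t2 B=load:t3 [load-bound]
step 4: L[4]=7 C[3]=6 → dur=7, Σ=36 | A=load:t4 B=compute:t3 [load-bound]
step 5: C[4]=7 → dur=7, Σ=43 | A=compute:t4 B=idle [compute-only]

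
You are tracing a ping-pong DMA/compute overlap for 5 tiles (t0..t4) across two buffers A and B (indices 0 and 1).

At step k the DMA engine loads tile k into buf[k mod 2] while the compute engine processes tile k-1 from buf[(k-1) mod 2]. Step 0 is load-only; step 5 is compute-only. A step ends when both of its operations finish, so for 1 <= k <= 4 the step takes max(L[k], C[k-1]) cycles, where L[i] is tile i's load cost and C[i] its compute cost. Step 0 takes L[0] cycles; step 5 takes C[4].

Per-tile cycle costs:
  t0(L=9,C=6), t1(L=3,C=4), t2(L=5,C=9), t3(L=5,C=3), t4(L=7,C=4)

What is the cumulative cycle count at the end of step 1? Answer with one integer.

end_cycle[1] = 15

  0. 9=9c; end=9; A:t0 B:-
  1. max(3,6)=6c; end=15; A:t0 B:t1
  2. max(5,4)=5c; end=20; A:t2 B:t1
  3. max(5,9)=9c; end=29; A:t2 B:t3
  4. max(7,3)=7c; end=36; A:t4 B:t3
  5. 4=4c; end=40; A:t4 B:t3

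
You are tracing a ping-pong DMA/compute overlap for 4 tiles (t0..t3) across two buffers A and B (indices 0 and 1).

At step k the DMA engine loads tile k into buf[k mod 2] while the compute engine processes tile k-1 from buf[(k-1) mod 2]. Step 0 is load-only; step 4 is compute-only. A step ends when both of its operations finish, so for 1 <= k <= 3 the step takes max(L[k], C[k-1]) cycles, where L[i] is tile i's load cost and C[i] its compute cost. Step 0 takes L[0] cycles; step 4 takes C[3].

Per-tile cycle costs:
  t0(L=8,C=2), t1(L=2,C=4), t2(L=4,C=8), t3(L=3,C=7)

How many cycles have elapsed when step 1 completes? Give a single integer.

[0] DMA t0→A (8c) ∥ CU idle ⇒ 8c, clock 8
[1] DMA t1→B (2c) ∥ CU A:t0 (2c) ⇒ 2c, clock 10
[2] DMA t2→A (4c) ∥ CU B:t1 (4c) ⇒ 4c, clock 14
[3] DMA t3→B (3c) ∥ CU A:t2 (8c) ⇒ 8c, clock 22
[4] DMA idle ∥ CU B:t3 (7c) ⇒ 7c, clock 29

end_cycle[1] = 10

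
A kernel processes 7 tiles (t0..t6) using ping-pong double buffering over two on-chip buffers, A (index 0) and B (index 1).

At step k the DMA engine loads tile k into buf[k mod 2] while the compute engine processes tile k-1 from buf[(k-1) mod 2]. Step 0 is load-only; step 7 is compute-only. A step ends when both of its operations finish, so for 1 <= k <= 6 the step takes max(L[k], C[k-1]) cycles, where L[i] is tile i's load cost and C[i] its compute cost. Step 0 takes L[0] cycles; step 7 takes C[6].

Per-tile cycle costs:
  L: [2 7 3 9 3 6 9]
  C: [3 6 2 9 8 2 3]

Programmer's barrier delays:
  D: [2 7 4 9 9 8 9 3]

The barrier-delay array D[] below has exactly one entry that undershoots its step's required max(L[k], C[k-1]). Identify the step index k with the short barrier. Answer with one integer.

hazard at step 2

step 0: need L[0]=2 = 2; D[0]=2 ok
step 1: need max(L[1]=7,C[0]=3) = 7; D[1]=7 ok
step 2: need max(L[2]=3,C[1]=6) = 6; D[2]=4 SHORT
step 3: need max(L[3]=9,C[2]=2) = 9; D[3]=9 ok
step 4: need max(L[4]=3,C[3]=9) = 9; D[4]=9 ok
step 5: need max(L[5]=6,C[4]=8) = 8; D[5]=8 ok
step 6: need max(L[6]=9,C[5]=2) = 9; D[6]=9 ok
step 7: need C[6]=3 = 3; D[7]=3 ok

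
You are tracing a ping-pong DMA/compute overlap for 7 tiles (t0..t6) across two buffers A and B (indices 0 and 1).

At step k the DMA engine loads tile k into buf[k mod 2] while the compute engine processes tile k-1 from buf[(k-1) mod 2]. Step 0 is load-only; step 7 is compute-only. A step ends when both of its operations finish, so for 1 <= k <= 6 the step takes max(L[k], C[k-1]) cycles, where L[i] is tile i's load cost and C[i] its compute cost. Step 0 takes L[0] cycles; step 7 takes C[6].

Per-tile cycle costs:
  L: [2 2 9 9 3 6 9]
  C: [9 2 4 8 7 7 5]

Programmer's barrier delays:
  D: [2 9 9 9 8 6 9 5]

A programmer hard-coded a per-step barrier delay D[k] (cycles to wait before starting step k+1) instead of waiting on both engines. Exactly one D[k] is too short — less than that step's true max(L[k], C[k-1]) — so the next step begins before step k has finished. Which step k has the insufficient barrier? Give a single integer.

hazard at step 5

k=0 barrier L[0]=2→2c, D[0]=2 ok
k=1 barrier max(L[1]=2,C[0]=9)→9c, D[1]=9 ok
k=2 barrier max(L[2]=9,C[1]=2)→9c, D[2]=9 ok
k=3 barrier max(L[3]=9,C[2]=4)→9c, D[3]=9 ok
k=4 barrier max(L[4]=3,C[3]=8)→8c, D[4]=8 ok
k=5 barrier max(L[5]=6,C[4]=7)→7c, D[5]=6 SHORT
k=6 barrier max(L[6]=9,C[5]=7)→9c, D[6]=9 ok
k=7 barrier C[6]=5→5c, D[7]=5 ok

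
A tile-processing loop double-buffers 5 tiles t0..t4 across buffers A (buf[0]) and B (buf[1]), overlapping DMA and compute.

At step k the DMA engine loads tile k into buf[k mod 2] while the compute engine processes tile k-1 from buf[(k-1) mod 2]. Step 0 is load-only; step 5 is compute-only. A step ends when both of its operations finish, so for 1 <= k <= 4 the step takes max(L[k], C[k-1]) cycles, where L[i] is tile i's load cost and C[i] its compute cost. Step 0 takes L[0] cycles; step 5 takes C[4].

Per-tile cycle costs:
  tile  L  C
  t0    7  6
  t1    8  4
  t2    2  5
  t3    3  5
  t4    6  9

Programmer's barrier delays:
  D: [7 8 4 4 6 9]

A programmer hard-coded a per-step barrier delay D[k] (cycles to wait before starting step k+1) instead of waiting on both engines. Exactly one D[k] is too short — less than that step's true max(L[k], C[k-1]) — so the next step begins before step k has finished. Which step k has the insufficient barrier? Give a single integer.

hazard at step 3

k=0 barrier L[0]=7→7c, D[0]=7 ok
k=1 barrier max(L[1]=8,C[0]=6)→8c, D[1]=8 ok
k=2 barrier max(L[2]=2,C[1]=4)→4c, D[2]=4 ok
k=3 barrier max(L[3]=3,C[2]=5)→5c, D[3]=4 SHORT
k=4 barrier max(L[4]=6,C[3]=5)→6c, D[4]=6 ok
k=5 barrier C[4]=9→9c, D[5]=9 ok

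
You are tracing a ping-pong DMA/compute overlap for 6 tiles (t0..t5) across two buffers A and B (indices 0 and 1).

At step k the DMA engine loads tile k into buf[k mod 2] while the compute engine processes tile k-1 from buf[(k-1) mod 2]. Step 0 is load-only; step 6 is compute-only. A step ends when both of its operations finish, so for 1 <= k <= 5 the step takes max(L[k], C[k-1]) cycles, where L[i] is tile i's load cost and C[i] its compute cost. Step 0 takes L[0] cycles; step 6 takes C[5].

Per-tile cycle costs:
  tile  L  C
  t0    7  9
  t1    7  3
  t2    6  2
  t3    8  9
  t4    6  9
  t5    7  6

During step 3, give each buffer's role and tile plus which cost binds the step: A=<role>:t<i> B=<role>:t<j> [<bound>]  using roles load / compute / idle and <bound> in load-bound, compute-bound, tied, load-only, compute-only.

step 0: L[0]=7 → dur=7, Σ=7 | A=load:t0 B=idle [load-only]
step 1: L[1]=7 C[0]=9 → dur=9, Σ=16 | A=compute:t0 B=load:t1 [compute-bound]
step 2: L[2]=6 C[1]=3 → dur=6, Σ=22 | A=load:t2 B=compute:t1 [load-bound]
step 3: L[3]=8 C[2]=2 → dur=8, Σ=30 | A=compute:t2 B=load:t3 [load-bound]
step 4: L[4]=6 C[3]=9 → dur=9, Σ=39 | A=load:t4 B=compute:t3 [compute-bound]
step 5: L[5]=7 C[4]=9 → dur=9, Σ=48 | A=compute:t4 B=load:t5 [compute-bound]
step 6: C[5]=6 → dur=6, Σ=54 | A=idle B=compute:t5 [compute-only]

step 3: A=compute:t2 B=load:t3 [load-bound]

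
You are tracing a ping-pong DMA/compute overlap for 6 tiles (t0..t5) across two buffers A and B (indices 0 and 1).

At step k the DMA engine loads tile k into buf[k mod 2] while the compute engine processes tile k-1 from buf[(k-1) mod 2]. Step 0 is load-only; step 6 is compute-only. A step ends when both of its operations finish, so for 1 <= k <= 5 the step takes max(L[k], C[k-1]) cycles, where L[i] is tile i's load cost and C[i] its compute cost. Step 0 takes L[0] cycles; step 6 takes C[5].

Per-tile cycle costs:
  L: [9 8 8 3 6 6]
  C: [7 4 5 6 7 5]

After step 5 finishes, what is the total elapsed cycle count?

step 0: L[0]=9 → dur=9, Σ=9 | A=load:t0 B=idle [load-only]
step 1: L[1]=8 C[0]=7 → dur=8, Σ=17 | A=compute:t0 B=load:t1 [load-bound]
step 2: L[2]=8 C[1]=4 → dur=8, Σ=25 | A=load:t2 B=compute:t1 [load-bound]
step 3: L[3]=3 C[2]=5 → dur=5, Σ=30 | A=compute:t2 B=load:t3 [compute-bound]
step 4: L[4]=6 C[3]=6 → dur=6, Σ=36 | A=load:t4 B=compute:t3 [tied]
step 5: L[5]=6 C[4]=7 → dur=7, Σ=43 | A=compute:t4 B=load:t5 [compute-bound]
step 6: C[5]=5 → dur=5, Σ=48 | A=idle B=compute:t5 [compute-only]

end_cycle[5] = 43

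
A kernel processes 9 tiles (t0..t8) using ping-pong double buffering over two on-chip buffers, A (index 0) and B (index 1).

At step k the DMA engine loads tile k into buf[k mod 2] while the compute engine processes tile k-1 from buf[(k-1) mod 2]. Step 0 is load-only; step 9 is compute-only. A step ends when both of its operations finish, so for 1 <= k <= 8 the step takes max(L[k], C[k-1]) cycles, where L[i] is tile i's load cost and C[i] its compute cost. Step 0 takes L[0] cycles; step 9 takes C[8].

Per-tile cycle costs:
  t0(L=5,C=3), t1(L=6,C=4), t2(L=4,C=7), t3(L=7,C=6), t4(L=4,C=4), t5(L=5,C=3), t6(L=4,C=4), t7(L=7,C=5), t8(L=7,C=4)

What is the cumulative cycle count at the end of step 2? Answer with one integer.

end_cycle[2] = 15

step 0: L[0]=5 → dur=5, Σ=5 | A=load:t0 B=idle [load-only]
step 1: L[1]=6 C[0]=3 → dur=6, Σ=11 | A=compute:t0 B=load:t1 [load-bound]
step 2: L[2]=4 C[1]=4 → dur=4, Σ=15 | A=load:t2 B=compute:t1 [tied]
step 3: L[3]=7 C[2]=7 → dur=7, Σ=22 | A=compute:t2 B=load:t3 [tied]
step 4: L[4]=4 C[3]=6 → dur=6, Σ=28 | A=load:t4 B=compute:t3 [compute-bound]
step 5: L[5]=5 C[4]=4 → dur=5, Σ=33 | A=compute:t4 B=load:t5 [load-bound]
step 6: L[6]=4 C[5]=3 → dur=4, Σ=37 | A=load:t6 B=compute:t5 [load-bound]
step 7: L[7]=7 C[6]=4 → dur=7, Σ=44 | A=compute:t6 B=load:t7 [load-bound]
step 8: L[8]=7 C[7]=5 → dur=7, Σ=51 | A=load:t8 B=compute:t7 [load-bound]
step 9: C[8]=4 → dur=4, Σ=55 | A=compute:t8 B=idle [compute-only]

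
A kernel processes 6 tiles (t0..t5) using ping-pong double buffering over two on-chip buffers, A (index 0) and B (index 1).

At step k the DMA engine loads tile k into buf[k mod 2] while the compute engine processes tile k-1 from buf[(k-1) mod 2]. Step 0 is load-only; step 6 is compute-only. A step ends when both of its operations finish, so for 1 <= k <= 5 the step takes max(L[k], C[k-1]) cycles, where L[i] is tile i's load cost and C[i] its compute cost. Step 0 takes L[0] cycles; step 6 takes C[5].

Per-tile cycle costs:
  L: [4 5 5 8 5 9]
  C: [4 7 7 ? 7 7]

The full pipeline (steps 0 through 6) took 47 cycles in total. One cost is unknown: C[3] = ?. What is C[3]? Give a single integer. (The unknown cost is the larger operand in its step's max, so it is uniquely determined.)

C[3] = 7

step 0 | dur = L[0]=4 = 4
step 1 | dur = max(L[1]=5, C[0]=4) = 5
step 2 | dur = max(L[2]=5, C[1]=7) = 7
step 3 | dur = max(L[3]=8, C[2]=7) = 8
step 4 | dur = max(L[4]=5, C[3]=?) = C[3]  (unknown; binding)
step 5 | dur = max(L[5]=9, C[4]=7) = 9
step 6 | dur = C[5]=7 = 7
sum of known step durations = 40
dur[4] = total - known = 47 - 40 = 7
C[3] is the binding max in step 4, so C[3] = dur[4] = 7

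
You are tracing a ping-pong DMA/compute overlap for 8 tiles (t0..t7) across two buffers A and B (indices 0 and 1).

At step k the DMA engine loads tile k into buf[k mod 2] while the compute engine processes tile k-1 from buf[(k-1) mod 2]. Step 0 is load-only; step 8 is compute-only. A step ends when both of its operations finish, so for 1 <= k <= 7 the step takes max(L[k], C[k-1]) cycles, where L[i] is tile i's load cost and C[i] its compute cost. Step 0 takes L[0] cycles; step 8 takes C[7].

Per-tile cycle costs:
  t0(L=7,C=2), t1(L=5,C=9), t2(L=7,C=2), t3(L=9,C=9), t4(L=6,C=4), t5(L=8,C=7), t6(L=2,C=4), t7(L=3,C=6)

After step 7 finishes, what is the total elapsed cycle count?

step 0: L[0]=7 → dur=7, Σ=7 | A=load:t0 B=idle [load-only]
step 1: L[1]=5 C[0]=2 → dur=5, Σ=12 | A=compute:t0 B=load:t1 [load-bound]
step 2: L[2]=7 C[1]=9 → dur=9, Σ=21 | A=load:t2 B=compute:t1 [compute-bound]
step 3: L[3]=9 C[2]=2 → dur=9, Σ=30 | A=compute:t2 B=load:t3 [load-bound]
step 4: L[4]=6 C[3]=9 → dur=9, Σ=39 | A=load:t4 B=compute:t3 [compute-bound]
step 5: L[5]=8 C[4]=4 → dur=8, Σ=47 | A=compute:t4 B=load:t5 [load-bound]
step 6: L[6]=2 C[5]=7 → dur=7, Σ=54 | A=load:t6 B=compute:t5 [compute-bound]
step 7: L[7]=3 C[6]=4 → dur=4, Σ=58 | A=compute:t6 B=load:t7 [compute-bound]
step 8: C[7]=6 → dur=6, Σ=64 | A=idle B=compute:t7 [compute-only]

end_cycle[7] = 58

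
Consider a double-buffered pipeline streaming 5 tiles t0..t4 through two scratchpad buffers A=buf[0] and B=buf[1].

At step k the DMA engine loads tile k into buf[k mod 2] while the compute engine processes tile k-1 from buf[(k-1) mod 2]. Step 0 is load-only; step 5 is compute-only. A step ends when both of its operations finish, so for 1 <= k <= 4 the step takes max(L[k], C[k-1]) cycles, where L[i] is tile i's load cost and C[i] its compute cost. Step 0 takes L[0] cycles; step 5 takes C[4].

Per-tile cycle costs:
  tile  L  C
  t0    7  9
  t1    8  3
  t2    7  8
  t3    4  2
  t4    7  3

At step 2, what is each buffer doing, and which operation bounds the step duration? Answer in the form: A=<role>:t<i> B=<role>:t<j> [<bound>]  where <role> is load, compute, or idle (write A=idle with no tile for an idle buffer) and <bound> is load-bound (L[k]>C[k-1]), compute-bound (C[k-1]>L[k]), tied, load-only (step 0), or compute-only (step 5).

step 0: L[0]=7 → dur=7, Σ=7 | A=load:t0 B=idle [load-only]
step 1: L[1]=8 C[0]=9 → dur=9, Σ=16 | A=compute:t0 B=load:t1 [compute-bound]
step 2: L[2]=7 C[1]=3 → dur=7, Σ=23 | A=load:t2 B=compute:t1 [load-bound]
step 3: L[3]=4 C[2]=8 → dur=8, Σ=31 | A=compute:t2 B=load:t3 [compute-bound]
step 4: L[4]=7 C[3]=2 → dur=7, Σ=38 | A=load:t4 B=compute:t3 [load-bound]
step 5: C[4]=3 → dur=3, Σ=41 | A=compute:t4 B=idle [compute-only]

step 2: A=load:t2 B=compute:t1 [load-bound]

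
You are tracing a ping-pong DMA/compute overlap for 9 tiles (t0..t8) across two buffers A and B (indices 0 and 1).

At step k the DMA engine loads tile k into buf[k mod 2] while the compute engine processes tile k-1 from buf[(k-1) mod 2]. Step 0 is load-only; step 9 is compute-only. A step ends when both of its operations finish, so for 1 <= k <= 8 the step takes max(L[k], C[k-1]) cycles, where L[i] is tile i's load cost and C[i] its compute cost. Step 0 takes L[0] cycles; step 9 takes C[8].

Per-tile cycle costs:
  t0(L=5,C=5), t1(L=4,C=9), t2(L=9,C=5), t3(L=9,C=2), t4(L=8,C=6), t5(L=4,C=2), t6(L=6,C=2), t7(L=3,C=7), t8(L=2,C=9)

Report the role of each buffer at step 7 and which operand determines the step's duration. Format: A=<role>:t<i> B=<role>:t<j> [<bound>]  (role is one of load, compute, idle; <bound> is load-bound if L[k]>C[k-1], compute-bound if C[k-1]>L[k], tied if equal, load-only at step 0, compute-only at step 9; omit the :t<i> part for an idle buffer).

step 7: A=compute:t6 B=load:t7 [load-bound]

step 0: L[0]=5 → dur=5, Σ=5 | A=load:t0 B=idle [load-only]
step 1: L[1]=4 C[0]=5 → dur=5, Σ=10 | A=compute:t0 B=load:t1 [compute-bound]
step 2: L[2]=9 C[1]=9 → dur=9, Σ=19 | A=load:t2 B=compute:t1 [tied]
step 3: L[3]=9 C[2]=5 → dur=9, Σ=28 | A=compute:t2 B=load:t3 [load-bound]
step 4: L[4]=8 C[3]=2 → dur=8, Σ=36 | A=load:t4 B=compute:t3 [load-bound]
step 5: L[5]=4 C[4]=6 → dur=6, Σ=42 | A=compute:t4 B=load:t5 [compute-bound]
step 6: L[6]=6 C[5]=2 → dur=6, Σ=48 | A=load:t6 B=compute:t5 [load-bound]
step 7: L[7]=3 C[6]=2 → dur=3, Σ=51 | A=compute:t6 B=load:t7 [load-bound]
step 8: L[8]=2 C[7]=7 → dur=7, Σ=58 | A=load:t8 B=compute:t7 [compute-bound]
step 9: C[8]=9 → dur=9, Σ=67 | A=compute:t8 B=idle [compute-only]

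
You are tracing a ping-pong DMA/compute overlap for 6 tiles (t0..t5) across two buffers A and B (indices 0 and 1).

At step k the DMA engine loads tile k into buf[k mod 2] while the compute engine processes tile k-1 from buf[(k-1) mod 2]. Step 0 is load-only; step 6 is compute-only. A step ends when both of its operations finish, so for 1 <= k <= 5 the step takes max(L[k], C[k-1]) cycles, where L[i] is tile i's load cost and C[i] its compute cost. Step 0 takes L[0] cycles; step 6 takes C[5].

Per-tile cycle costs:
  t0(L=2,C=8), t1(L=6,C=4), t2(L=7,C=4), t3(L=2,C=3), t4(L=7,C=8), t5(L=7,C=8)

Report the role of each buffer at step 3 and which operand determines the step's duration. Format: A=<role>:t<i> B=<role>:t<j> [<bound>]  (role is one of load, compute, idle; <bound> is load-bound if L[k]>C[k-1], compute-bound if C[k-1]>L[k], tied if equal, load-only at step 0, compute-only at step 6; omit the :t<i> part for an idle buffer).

step 3: A=compute:t2 B=load:t3 [compute-bound]

  0. 2=2c; end=2; A:t0 B:-
  1. max(6,8)=8c; end=10; A:t0 B:t1
  2. max(7,4)=7c; end=17; A:t2 B:t1
  3. max(2,4)=4c; end=21; A:t2 B:t3
  4. max(7,3)=7c; end=28; A:t4 B:t3
  5. max(7,8)=8c; end=36; A:t4 B:t5
  6. 8=8c; end=44; A:t4 B:t5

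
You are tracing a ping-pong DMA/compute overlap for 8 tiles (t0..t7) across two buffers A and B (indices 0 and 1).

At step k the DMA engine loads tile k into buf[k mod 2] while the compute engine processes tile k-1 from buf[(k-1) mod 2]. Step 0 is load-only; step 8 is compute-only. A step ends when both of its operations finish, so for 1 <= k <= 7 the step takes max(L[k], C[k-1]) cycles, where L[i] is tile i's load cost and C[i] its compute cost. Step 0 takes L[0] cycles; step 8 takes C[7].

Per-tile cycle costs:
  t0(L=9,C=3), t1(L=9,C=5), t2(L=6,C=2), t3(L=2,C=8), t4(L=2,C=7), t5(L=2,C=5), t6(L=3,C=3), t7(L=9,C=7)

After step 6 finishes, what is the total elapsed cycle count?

step 0: L[0]=9 → dur=9, Σ=9 | A=load:t0 B=idle [load-only]
step 1: L[1]=9 C[0]=3 → dur=9, Σ=18 | A=compute:t0 B=load:t1 [load-bound]
step 2: L[2]=6 C[1]=5 → dur=6, Σ=24 | A=load:t2 B=compute:t1 [load-bound]
step 3: L[3]=2 C[2]=2 → dur=2, Σ=26 | A=compute:t2 B=load:t3 [tied]
step 4: L[4]=2 C[3]=8 → dur=8, Σ=34 | A=load:t4 B=compute:t3 [compute-bound]
step 5: L[5]=2 C[4]=7 → dur=7, Σ=41 | A=compute:t4 B=load:t5 [compute-bound]
step 6: L[6]=3 C[5]=5 → dur=5, Σ=46 | A=load:t6 B=compute:t5 [compute-bound]
step 7: L[7]=9 C[6]=3 → dur=9, Σ=55 | A=compute:t6 B=load:t7 [load-bound]
step 8: C[7]=7 → dur=7, Σ=62 | A=idle B=compute:t7 [compute-only]

end_cycle[6] = 46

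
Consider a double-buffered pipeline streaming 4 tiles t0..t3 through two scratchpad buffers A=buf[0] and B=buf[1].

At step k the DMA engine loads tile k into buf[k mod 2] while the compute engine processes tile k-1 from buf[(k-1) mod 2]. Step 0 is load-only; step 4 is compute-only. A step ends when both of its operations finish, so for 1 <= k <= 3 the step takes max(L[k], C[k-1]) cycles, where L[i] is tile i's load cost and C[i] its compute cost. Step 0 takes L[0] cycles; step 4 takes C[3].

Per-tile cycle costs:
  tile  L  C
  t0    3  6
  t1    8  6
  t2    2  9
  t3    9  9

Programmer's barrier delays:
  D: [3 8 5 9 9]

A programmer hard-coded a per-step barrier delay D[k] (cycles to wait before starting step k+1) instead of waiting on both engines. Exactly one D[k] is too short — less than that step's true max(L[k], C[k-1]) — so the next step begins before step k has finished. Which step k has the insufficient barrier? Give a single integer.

[0] required=L[0]=3=3 vs D=3 ok
[1] required=max(L[1]=8,C[0]=6)=8 vs D=8 ok
[2] required=max(L[2]=2,C[1]=6)=6 vs D=5 SHORT
[3] required=max(L[3]=9,C[2]=9)=9 vs D=9 ok
[4] required=C[3]=9=9 vs D=9 ok

hazard at step 2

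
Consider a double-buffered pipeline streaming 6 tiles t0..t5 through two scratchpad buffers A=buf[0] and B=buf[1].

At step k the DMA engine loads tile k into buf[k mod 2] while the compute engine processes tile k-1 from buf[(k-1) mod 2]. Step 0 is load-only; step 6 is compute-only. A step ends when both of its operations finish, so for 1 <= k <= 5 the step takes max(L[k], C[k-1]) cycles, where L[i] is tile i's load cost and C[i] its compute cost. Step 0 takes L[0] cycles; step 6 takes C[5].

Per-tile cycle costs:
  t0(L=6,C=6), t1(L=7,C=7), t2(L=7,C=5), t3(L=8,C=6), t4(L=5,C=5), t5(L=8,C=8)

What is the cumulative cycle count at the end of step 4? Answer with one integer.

  0. 6=6c; end=6; A:t0 B:-
  1. max(7,6)=7c; end=13; A:t0 B:t1
  2. max(7,7)=7c; end=20; A:t2 B:t1
  3. max(8,5)=8c; end=28; A:t2 B:t3
  4. max(5,6)=6c; end=34; A:t4 B:t3
  5. max(8,5)=8c; end=42; A:t4 B:t5
  6. 8=8c; end=50; A:t4 B:t5

end_cycle[4] = 34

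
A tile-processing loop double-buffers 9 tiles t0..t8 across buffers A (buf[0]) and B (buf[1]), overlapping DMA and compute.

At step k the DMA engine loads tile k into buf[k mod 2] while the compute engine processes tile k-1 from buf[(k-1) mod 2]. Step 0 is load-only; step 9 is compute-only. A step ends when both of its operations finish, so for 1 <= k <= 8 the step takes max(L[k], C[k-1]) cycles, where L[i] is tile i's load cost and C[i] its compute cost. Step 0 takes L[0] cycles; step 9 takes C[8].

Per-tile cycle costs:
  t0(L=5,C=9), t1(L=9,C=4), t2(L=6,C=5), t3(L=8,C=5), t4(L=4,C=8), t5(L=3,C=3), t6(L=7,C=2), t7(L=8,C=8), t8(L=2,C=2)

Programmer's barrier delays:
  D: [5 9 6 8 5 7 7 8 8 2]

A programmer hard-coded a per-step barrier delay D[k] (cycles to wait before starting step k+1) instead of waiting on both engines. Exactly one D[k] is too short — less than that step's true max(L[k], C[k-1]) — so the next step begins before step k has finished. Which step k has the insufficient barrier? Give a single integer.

hazard at step 5

k=0 barrier L[0]=5→5c, D[0]=5 ok
k=1 barrier max(L[1]=9,C[0]=9)→9c, D[1]=9 ok
k=2 barrier max(L[2]=6,C[1]=4)→6c, D[2]=6 ok
k=3 barrier max(L[3]=8,C[2]=5)→8c, D[3]=8 ok
k=4 barrier max(L[4]=4,C[3]=5)→5c, D[4]=5 ok
k=5 barrier max(L[5]=3,C[4]=8)→8c, D[5]=7 SHORT
k=6 barrier max(L[6]=7,C[5]=3)→7c, D[6]=7 ok
k=7 barrier max(L[7]=8,C[6]=2)→8c, D[7]=8 ok
k=8 barrier max(L[8]=2,C[7]=8)→8c, D[8]=8 ok
k=9 barrier C[8]=2→2c, D[9]=2 ok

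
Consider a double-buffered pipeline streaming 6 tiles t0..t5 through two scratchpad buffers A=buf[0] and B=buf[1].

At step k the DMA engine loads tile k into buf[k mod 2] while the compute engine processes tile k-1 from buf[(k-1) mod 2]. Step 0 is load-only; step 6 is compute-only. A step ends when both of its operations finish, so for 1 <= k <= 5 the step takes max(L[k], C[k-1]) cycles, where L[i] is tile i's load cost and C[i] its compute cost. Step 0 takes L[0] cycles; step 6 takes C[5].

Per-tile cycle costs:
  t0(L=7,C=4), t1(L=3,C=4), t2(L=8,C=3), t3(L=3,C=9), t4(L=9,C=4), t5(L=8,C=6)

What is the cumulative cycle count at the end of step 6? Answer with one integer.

end_cycle[6] = 45

k=0 load=t0/7c comp=- wait=7 total=7
k=1 load=t1/3c comp=t0/4c wait=4 total=11
k=2 load=t2/8c comp=t1/4c wait=8 total=19
k=3 load=t3/3c comp=t2/3c wait=3 total=22
k=4 load=t4/9c comp=t3/9c wait=9 total=31
k=5 load=t5/8c comp=t4/4c wait=8 total=39
k=6 load=- comp=t5/6c wait=6 total=45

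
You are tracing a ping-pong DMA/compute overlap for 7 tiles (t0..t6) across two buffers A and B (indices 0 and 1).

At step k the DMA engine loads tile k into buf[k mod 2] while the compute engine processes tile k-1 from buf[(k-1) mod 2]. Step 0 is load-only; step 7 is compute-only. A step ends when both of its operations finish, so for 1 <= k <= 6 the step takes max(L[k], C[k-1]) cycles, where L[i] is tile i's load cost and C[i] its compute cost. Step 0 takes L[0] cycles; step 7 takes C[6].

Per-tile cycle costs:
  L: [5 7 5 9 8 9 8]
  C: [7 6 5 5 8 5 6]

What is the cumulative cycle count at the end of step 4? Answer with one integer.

end_cycle[4] = 35

[0] DMA t0→A (5c) ∥ CU idle ⇒ 5c, clock 5
[1] DMA t1→B (7c) ∥ CU A:t0 (7c) ⇒ 7c, clock 12
[2] DMA t2→A (5c) ∥ CU B:t1 (6c) ⇒ 6c, clock 18
[3] DMA t3→B (9c) ∥ CU A:t2 (5c) ⇒ 9c, clock 27
[4] DMA t4→A (8c) ∥ CU B:t3 (5c) ⇒ 8c, clock 35
[5] DMA t5→B (9c) ∥ CU A:t4 (8c) ⇒ 9c, clock 44
[6] DMA t6→A (8c) ∥ CU B:t5 (5c) ⇒ 8c, clock 52
[7] DMA idle ∥ CU A:t6 (6c) ⇒ 6c, clock 58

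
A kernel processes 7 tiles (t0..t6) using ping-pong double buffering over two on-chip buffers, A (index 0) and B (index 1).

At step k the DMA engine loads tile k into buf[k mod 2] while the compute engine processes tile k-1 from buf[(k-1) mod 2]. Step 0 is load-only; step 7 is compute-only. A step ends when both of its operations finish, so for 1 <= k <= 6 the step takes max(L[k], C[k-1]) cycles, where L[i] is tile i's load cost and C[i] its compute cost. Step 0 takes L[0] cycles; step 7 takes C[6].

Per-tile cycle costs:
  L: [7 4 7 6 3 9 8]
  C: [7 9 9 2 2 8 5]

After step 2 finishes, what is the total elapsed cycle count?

end_cycle[2] = 23

k=0 load=t0/7c comp=- wait=7 total=7
k=1 load=t1/4c comp=t0/7c wait=7 total=14
k=2 load=t2/7c comp=t1/9c wait=9 total=23
k=3 load=t3/6c comp=t2/9c wait=9 total=32
k=4 load=t4/3c comp=t3/2c wait=3 total=35
k=5 load=t5/9c comp=t4/2c wait=9 total=44
k=6 load=t6/8c comp=t5/8c wait=8 total=52
k=7 load=- comp=t6/5c wait=5 total=57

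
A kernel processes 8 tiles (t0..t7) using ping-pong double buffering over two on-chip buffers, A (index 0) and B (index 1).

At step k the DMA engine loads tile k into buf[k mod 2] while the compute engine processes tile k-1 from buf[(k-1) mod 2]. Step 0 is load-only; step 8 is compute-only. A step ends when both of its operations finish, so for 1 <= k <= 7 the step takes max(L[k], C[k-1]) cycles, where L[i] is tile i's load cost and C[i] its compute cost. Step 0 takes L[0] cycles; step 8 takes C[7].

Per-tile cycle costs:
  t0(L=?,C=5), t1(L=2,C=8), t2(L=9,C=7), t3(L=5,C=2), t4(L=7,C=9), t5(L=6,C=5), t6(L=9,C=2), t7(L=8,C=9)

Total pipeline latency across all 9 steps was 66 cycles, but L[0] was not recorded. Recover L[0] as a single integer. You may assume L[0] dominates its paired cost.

step 0 | dur = L[0]=? = L[0]  (unknown; binding)
step 1 | dur = max(L[1]=2, C[0]=5) = 5
step 2 | dur = max(L[2]=9, C[1]=8) = 9
step 3 | dur = max(L[3]=5, C[2]=7) = 7
step 4 | dur = max(L[4]=7, C[3]=2) = 7
step 5 | dur = max(L[5]=6, C[4]=9) = 9
step 6 | dur = max(L[6]=9, C[5]=5) = 9
step 7 | dur = max(L[7]=8, C[6]=2) = 8
step 8 | dur = C[7]=9 = 9
sum of known step durations = 63
dur[0] = total - known = 66 - 63 = 3
L[0] is the binding max in step 0, so L[0] = dur[0] = 3

L[0] = 3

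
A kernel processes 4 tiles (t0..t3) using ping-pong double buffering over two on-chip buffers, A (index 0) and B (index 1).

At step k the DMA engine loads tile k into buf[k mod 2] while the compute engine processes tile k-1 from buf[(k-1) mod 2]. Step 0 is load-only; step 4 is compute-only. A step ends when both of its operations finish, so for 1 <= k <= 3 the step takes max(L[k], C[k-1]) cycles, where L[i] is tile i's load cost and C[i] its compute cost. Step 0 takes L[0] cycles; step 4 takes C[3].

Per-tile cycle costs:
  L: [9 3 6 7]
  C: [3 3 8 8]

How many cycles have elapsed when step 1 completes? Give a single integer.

end_cycle[1] = 12

k=0 load=t0/9c comp=- wait=9 total=9
k=1 load=t1/3c comp=t0/3c wait=3 total=12
k=2 load=t2/6c comp=t1/3c wait=6 total=18
k=3 load=t3/7c comp=t2/8c wait=8 total=26
k=4 load=- comp=t3/8c wait=8 total=34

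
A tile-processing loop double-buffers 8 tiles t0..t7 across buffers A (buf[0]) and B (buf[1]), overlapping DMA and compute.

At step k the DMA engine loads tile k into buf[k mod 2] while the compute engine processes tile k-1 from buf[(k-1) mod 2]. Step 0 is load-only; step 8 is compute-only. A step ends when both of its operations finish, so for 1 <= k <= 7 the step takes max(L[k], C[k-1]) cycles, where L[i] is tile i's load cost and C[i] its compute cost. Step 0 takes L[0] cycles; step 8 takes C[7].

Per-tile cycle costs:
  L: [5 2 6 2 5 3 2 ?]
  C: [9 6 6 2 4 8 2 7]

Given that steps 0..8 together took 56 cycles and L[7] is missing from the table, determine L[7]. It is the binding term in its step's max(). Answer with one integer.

step 0 → dur = L[0]=5 = 5
step 1 → dur = max(L[1]=2, C[0]=9) = 9
step 2 → dur = max(L[2]=6, C[1]=6) = 6
step 3 → dur = max(L[3]=2, C[2]=6) = 6
step 4 → dur = max(L[4]=5, C[3]=2) = 5
step 5 → dur = max(L[5]=3, C[4]=4) = 4
step 6 → dur = max(L[6]=2, C[5]=8) = 8
step 7 → dur = max(L[7]=?, C[6]=2) = L[7]  (unknown; binding)
step 8 → dur = C[7]=7 = 7
sum of known step durations = 50
dur[7] = total - known = 56 - 50 = 6
L[7] is the binding max in step 7, so L[7] = dur[7] = 6

L[7] = 6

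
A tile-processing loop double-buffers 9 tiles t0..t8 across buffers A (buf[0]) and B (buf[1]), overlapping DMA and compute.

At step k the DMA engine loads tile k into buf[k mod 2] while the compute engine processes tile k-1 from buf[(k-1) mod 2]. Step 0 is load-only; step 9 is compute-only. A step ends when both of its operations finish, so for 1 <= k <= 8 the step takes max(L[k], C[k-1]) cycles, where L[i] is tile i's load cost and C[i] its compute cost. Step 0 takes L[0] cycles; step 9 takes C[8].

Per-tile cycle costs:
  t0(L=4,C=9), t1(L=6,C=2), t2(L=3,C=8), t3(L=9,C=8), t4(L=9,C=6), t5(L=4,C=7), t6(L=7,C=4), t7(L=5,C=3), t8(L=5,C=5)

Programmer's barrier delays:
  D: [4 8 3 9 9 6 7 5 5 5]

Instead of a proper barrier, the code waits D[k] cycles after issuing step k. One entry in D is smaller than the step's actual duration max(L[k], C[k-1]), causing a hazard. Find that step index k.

hazard at step 1

step 0: need L[0]=4 = 4; D[0]=4 ok
step 1: need max(L[1]=6,C[0]=9) = 9; D[1]=8 SHORT
step 2: need max(L[2]=3,C[1]=2) = 3; D[2]=3 ok
step 3: need max(L[3]=9,C[2]=8) = 9; D[3]=9 ok
step 4: need max(L[4]=9,C[3]=8) = 9; D[4]=9 ok
step 5: need max(L[5]=4,C[4]=6) = 6; D[5]=6 ok
step 6: need max(L[6]=7,C[5]=7) = 7; D[6]=7 ok
step 7: need max(L[7]=5,C[6]=4) = 5; D[7]=5 ok
step 8: need max(L[8]=5,C[7]=3) = 5; D[8]=5 ok
step 9: need C[8]=5 = 5; D[9]=5 ok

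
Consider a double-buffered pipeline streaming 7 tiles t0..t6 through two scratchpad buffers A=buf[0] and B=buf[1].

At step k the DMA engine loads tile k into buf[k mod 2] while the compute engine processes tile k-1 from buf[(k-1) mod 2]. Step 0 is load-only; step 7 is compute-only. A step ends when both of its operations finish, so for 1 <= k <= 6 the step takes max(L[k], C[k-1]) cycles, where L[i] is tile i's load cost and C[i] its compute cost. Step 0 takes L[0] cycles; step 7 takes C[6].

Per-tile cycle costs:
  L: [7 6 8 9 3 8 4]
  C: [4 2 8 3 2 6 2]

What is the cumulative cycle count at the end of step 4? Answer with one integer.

  0. 7=7c; end=7; A:t0 B:-
  1. max(6,4)=6c; end=13; A:t0 B:t1
  2. max(8,2)=8c; end=21; A:t2 B:t1
  3. max(9,8)=9c; end=30; A:t2 B:t3
  4. max(3,3)=3c; end=33; A:t4 B:t3
  5. max(8,2)=8c; end=41; A:t4 B:t5
  6. max(4,6)=6c; end=47; A:t6 B:t5
  7. 2=2c; end=49; A:t6 B:t5

end_cycle[4] = 33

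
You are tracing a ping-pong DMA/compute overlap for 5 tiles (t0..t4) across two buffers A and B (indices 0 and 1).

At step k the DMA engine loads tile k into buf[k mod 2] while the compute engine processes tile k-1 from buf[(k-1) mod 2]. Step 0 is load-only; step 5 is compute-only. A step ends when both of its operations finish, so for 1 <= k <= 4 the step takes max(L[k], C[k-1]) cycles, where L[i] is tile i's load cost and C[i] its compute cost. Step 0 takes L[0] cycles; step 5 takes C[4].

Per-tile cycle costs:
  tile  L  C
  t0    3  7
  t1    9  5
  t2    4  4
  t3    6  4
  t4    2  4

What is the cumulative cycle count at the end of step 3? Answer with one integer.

end_cycle[3] = 23

[0] DMA t0→A (3c) ∥ CU idle ⇒ 3c, clock 3
[1] DMA t1→B (9c) ∥ CU A:t0 (7c) ⇒ 9c, clock 12
[2] DMA t2→A (4c) ∥ CU B:t1 (5c) ⇒ 5c, clock 17
[3] DMA t3→B (6c) ∥ CU A:t2 (4c) ⇒ 6c, clock 23
[4] DMA t4→A (2c) ∥ CU B:t3 (4c) ⇒ 4c, clock 27
[5] DMA idle ∥ CU A:t4 (4c) ⇒ 4c, clock 31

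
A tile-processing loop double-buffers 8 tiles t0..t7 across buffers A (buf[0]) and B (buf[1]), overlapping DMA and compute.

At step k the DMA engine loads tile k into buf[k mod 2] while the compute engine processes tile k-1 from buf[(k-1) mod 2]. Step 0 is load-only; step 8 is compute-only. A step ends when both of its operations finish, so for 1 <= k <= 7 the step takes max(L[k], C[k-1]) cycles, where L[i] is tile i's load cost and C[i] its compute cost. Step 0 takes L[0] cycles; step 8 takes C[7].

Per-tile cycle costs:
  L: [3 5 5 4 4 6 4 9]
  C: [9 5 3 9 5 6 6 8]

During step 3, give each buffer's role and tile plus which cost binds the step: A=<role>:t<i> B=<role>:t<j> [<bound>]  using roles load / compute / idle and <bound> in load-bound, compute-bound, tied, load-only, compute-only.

step 3: A=compute:t2 B=load:t3 [load-bound]

[0] DMA t0→A (3c) ∥ CU idle ⇒ 3c, clock 3
[1] DMA t1→B (5c) ∥ CU A:t0 (9c) ⇒ 9c, clock 12
[2] DMA t2→A (5c) ∥ CU B:t1 (5c) ⇒ 5c, clock 17
[3] DMA t3→B (4c) ∥ CU A:t2 (3c) ⇒ 4c, clock 21
[4] DMA t4→A (4c) ∥ CU B:t3 (9c) ⇒ 9c, clock 30
[5] DMA t5→B (6c) ∥ CU A:t4 (5c) ⇒ 6c, clock 36
[6] DMA t6→A (4c) ∥ CU B:t5 (6c) ⇒ 6c, clock 42
[7] DMA t7→B (9c) ∥ CU A:t6 (6c) ⇒ 9c, clock 51
[8] DMA idle ∥ CU B:t7 (8c) ⇒ 8c, clock 59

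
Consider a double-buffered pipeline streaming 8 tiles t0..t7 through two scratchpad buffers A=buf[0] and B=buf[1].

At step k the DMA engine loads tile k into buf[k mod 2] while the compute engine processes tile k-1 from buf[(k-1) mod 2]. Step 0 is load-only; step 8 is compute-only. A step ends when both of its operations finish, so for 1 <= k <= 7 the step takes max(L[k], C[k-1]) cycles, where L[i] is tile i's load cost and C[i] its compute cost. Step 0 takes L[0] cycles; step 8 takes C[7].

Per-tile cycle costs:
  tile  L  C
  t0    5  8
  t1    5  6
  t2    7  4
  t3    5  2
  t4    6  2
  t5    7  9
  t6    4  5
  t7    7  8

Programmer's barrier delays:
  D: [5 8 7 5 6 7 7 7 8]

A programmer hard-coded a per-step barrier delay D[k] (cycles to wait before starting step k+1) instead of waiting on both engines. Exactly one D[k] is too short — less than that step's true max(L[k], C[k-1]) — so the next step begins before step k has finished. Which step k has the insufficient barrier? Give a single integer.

[0] required=L[0]=5=5 vs D=5 ok
[1] required=max(L[1]=5,C[0]=8)=8 vs D=8 ok
[2] required=max(L[2]=7,C[1]=6)=7 vs D=7 ok
[3] required=max(L[3]=5,C[2]=4)=5 vs D=5 ok
[4] required=max(L[4]=6,C[3]=2)=6 vs D=6 ok
[5] required=max(L[5]=7,C[4]=2)=7 vs D=7 ok
[6] required=max(L[6]=4,C[5]=9)=9 vs D=7 SHORT
[7] required=max(L[7]=7,C[6]=5)=7 vs D=7 ok
[8] required=C[7]=8=8 vs D=8 ok

hazard at step 6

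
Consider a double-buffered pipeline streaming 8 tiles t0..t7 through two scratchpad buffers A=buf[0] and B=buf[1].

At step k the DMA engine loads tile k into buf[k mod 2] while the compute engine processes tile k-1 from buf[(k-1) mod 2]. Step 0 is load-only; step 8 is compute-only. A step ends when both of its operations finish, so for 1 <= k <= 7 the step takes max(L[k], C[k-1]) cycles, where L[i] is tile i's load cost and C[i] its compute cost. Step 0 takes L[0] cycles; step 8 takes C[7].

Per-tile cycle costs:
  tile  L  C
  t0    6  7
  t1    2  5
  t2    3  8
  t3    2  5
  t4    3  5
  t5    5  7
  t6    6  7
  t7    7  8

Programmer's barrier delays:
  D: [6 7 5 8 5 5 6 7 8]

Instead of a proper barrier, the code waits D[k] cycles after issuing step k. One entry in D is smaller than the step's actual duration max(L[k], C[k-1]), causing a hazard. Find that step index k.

step 0: need L[0]=6 = 6; D[0]=6 ok
step 1: need max(L[1]=2,C[0]=7) = 7; D[1]=7 ok
step 2: need max(L[2]=3,C[1]=5) = 5; D[2]=5 ok
step 3: need max(L[3]=2,C[2]=8) = 8; D[3]=8 ok
step 4: need max(L[4]=3,C[3]=5) = 5; D[4]=5 ok
step 5: need max(L[5]=5,C[4]=5) = 5; D[5]=5 ok
step 6: need max(L[6]=6,C[5]=7) = 7; D[6]=6 SHORT
step 7: need max(L[7]=7,C[6]=7) = 7; D[7]=7 ok
step 8: need C[7]=8 = 8; D[8]=8 ok

hazard at step 6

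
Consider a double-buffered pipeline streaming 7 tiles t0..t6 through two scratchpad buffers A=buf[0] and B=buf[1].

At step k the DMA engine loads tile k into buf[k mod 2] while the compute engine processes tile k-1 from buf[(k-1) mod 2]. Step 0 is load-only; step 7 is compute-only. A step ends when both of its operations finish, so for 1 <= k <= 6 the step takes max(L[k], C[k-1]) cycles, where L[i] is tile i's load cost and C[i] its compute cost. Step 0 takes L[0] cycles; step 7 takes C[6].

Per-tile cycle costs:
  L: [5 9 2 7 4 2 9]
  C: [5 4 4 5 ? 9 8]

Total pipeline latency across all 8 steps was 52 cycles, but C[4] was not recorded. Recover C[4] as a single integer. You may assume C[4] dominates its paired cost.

step 0: dur = L[0]=5 = 5
step 1: dur = max(L[1]=9, C[0]=5) = 9
step 2: dur = max(L[2]=2, C[1]=4) = 4
step 3: dur = max(L[3]=7, C[2]=4) = 7
step 4: dur = max(L[4]=4, C[3]=5) = 5
step 5: dur = max(L[5]=2, C[4]=?) = C[4]  (unknown; binding)
step 6: dur = max(L[6]=9, C[5]=9) = 9
step 7: dur = C[6]=8 = 8
sum of known step durations = 47
dur[5] = total - known = 52 - 47 = 5
C[4] is the binding max in step 5, so C[4] = dur[5] = 5

C[4] = 5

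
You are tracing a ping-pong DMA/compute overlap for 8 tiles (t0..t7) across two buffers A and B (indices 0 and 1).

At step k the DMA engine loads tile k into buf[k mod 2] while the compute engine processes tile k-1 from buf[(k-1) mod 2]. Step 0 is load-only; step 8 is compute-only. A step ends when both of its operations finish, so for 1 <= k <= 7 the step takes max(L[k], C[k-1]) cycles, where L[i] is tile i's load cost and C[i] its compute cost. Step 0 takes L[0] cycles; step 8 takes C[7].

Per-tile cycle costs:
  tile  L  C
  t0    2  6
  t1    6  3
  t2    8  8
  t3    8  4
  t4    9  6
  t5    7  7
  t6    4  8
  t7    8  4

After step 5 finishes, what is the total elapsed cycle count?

end_cycle[5] = 40

k=0 load=t0/2c comp=- wait=2 total=2
k=1 load=t1/6c comp=t0/6c wait=6 total=8
k=2 load=t2/8c comp=t1/3c wait=8 total=16
k=3 load=t3/8c comp=t2/8c wait=8 total=24
k=4 load=t4/9c comp=t3/4c wait=9 total=33
k=5 load=t5/7c comp=t4/6c wait=7 total=40
k=6 load=t6/4c comp=t5/7c wait=7 total=47
k=7 load=t7/8c comp=t6/8c wait=8 total=55
k=8 load=- comp=t7/4c wait=4 total=59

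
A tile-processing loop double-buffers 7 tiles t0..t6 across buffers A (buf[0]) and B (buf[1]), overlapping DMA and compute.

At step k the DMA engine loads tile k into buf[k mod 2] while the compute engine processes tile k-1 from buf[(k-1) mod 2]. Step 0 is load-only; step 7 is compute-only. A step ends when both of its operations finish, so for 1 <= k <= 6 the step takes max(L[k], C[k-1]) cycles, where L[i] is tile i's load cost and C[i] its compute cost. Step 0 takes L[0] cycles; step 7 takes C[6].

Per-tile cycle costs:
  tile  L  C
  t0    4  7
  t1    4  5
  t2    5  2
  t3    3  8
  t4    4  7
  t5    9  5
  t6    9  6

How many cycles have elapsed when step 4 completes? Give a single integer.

  0. 4=4c; end=4; A:t0 B:-
  1. max(4,7)=7c; end=11; A:t0 B:t1
  2. max(5,5)=5c; end=16; A:t2 B:t1
  3. max(3,2)=3c; end=19; A:t2 B:t3
  4. max(4,8)=8c; end=27; A:t4 B:t3
  5. max(9,7)=9c; end=36; A:t4 B:t5
  6. max(9,5)=9c; end=45; A:t6 B:t5
  7. 6=6c; end=51; A:t6 B:t5

end_cycle[4] = 27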